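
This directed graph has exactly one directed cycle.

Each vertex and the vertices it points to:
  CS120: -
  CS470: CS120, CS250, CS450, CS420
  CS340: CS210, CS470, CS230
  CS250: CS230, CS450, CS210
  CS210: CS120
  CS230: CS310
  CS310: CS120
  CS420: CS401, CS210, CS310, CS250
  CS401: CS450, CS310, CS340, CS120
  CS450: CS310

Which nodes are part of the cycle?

CS340, CS401, CS420, CS470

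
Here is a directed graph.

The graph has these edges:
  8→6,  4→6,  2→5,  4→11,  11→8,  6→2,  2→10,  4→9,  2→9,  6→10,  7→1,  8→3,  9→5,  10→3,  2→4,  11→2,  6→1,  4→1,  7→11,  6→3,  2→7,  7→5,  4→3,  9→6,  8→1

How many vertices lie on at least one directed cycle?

7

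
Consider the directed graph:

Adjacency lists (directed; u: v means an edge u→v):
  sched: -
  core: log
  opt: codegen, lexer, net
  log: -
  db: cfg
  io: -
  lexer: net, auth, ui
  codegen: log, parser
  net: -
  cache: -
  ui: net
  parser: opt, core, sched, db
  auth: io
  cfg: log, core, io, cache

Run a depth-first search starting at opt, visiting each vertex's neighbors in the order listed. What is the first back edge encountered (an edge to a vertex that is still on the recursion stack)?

DFS from opt (visiting each vertex's neighbors in the order listed); mark gray on enter, black on exit:
opt gray
  codegen gray
    log gray
    log black
    parser gray
      parser→opt: opt is gray → back edge
First back edge: parser → opt.

parser→opt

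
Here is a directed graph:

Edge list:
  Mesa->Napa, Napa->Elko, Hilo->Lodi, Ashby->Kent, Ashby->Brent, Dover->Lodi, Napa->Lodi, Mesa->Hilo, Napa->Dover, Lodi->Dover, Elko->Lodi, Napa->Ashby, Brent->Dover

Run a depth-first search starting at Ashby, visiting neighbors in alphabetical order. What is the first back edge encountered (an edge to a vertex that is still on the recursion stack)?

Lodi→Dover

DFS from Ashby (visiting neighbors in alphabetical order); mark gray on enter, black on exit:
Ashby gray
  Brent gray
    Dover gray
      Lodi gray
        Lodi→Dover: Dover is gray → back edge
First back edge: Lodi → Dover.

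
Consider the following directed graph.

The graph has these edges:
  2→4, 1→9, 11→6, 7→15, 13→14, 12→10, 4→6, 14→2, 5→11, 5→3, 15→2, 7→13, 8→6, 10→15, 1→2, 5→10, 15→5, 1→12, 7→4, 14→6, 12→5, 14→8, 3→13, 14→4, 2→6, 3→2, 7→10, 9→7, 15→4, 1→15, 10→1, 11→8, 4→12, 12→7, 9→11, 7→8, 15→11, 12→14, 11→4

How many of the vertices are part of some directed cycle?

A vertex is on a directed cycle iff it belongs to a strongly connected component of size ≥ 2 (or has a self-loop).
The vertices on cycles are {1, 2, 3, 4, 5, 7, 9, 10, 11, 12, 13, 14, 15} — 13 in total.

13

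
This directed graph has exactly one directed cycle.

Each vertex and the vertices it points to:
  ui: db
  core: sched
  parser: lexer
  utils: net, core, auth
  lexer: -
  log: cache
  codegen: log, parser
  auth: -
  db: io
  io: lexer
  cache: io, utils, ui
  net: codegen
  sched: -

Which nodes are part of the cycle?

log, net, cache, utils, codegen

DFS with gray/black marking from cache:
cache gray
  io gray
    lexer gray
    lexer black
  io black
  utils gray
    net gray
      codegen gray
        log gray
          log→cache: cache is gray → back edge
Back edge closes the cycle cache → utils → net → codegen → log → cache; its vertices are {log, net, cache, utils, codegen}.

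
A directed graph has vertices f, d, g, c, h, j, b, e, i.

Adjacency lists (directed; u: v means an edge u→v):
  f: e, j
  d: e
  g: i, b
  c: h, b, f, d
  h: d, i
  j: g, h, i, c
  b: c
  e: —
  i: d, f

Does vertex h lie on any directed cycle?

h is on a cycle iff h can reach itself via ≥1 edge.
h → i → f → j → h — yes.

Yes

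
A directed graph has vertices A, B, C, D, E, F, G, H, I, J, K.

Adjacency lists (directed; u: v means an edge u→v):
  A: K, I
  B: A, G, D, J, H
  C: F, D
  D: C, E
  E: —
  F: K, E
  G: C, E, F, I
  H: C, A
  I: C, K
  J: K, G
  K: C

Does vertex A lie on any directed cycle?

No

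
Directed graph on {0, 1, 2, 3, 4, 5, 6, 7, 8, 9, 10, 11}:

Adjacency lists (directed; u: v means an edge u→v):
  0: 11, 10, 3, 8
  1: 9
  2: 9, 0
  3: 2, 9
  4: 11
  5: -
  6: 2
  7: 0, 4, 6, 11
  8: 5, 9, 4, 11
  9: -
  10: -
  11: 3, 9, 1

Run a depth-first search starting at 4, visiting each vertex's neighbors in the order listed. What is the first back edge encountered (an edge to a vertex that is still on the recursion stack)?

0->11

DFS from 4 (visiting each vertex's neighbors in the order listed); mark gray on enter, black on exit:
4 gray
  11 gray
    3 gray
      2 gray
        9 gray
        9 black
        0 gray
          0→11: 11 is gray → back edge
First back edge: 0 → 11.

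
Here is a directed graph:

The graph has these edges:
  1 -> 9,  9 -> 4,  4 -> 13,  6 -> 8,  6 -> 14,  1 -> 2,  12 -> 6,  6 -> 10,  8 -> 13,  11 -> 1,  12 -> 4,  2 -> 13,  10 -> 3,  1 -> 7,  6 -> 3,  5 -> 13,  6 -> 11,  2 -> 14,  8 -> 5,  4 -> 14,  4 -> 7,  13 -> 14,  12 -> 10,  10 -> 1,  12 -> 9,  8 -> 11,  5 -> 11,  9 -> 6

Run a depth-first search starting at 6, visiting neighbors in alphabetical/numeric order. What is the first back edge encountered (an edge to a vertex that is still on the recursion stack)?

9→6

DFS from 6 (visiting neighbors in alphabetical/numeric order); mark gray on enter, black on exit:
6 gray
  3 gray
  3 black
  8 gray
    5 gray
      11 gray
        1 gray
          2 gray
            13 gray
              14 gray
              14 black
            13 black
            2→14: 14 black — skip
          2 black
          7 gray
          7 black
          9 gray
            4 gray
              4→7: 7 black — skip
              4→13: 13 black — skip
              4→14: 14 black — skip
            4 black
            9→6: 6 is gray → back edge
First back edge: 9 → 6.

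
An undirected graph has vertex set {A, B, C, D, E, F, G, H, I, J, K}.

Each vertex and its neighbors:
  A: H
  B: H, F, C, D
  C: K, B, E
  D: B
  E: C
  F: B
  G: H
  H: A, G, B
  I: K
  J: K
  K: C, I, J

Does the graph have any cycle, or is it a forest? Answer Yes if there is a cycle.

DFS, tracking each vertex's parent; an edge to a visited non-parent vertex closes a cycle.
Start from E:
visit E (parent –)
  visit C (parent E)
    visit K (parent C)
      K–C: parent, skip
      visit I (parent K)
        I–K: parent, skip
      visit J (parent K)
        J–K: parent, skip
    visit B (parent C)
      visit H (parent B)
        visit A (parent H)
          A–H: parent, skip
        visit G (parent H)
          G–H: parent, skip
        H–B: parent, skip
      visit F (parent B)
        F–B: parent, skip
      B–C: parent, skip
      visit D (parent B)
        D–B: parent, skip
    C–E: parent, skip
No non-parent visited neighbor found — the graph is a forest.

No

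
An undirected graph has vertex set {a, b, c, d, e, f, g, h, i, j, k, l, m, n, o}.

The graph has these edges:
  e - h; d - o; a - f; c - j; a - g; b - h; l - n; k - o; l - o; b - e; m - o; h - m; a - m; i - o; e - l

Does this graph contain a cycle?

Yes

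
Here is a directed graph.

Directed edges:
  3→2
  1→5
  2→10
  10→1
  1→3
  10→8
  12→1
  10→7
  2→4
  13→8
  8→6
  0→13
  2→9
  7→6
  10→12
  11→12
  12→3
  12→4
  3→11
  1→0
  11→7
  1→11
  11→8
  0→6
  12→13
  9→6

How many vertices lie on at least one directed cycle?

6

A vertex is on a directed cycle iff it belongs to a strongly connected component of size ≥ 2 (or has a self-loop).
The vertices on cycles are {1, 2, 3, 10, 11, 12} — 6 in total.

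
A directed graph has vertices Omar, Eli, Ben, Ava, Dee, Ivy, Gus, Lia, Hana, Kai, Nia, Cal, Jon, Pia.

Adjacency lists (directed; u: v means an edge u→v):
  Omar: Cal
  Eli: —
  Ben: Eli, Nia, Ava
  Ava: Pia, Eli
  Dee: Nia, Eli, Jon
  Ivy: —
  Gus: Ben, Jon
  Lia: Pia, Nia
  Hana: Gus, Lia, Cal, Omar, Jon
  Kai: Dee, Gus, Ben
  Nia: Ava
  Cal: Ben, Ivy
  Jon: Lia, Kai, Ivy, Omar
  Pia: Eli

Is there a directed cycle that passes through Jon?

Yes

Jon is on a cycle iff Jon can reach itself via ≥1 edge.
Jon → Kai → Dee → Jon — yes.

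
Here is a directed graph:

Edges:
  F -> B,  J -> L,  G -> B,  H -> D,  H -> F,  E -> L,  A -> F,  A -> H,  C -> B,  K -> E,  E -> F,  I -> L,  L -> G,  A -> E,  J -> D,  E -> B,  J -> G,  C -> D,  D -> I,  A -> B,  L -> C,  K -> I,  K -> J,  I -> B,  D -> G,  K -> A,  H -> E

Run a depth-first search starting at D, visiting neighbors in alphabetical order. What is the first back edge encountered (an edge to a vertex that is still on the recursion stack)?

C->D

DFS from D (visiting neighbors in alphabetical order); mark gray on enter, black on exit:
D gray
  G gray
    B gray
    B black
  G black
  I gray
    I→B: B black — skip
    L gray
      C gray
        C→B: B black — skip
        C→D: D is gray → back edge
First back edge: C → D.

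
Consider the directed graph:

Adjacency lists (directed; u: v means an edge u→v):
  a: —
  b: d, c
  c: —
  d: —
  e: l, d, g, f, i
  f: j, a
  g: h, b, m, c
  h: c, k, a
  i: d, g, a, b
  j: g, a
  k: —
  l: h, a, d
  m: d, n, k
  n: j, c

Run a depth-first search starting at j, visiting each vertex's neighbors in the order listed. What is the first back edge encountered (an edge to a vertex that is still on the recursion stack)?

DFS from j (visiting each vertex's neighbors in the order listed); mark gray on enter, black on exit:
j gray
  g gray
    h gray
      c gray
      c black
      k gray
      k black
      a gray
      a black
    h black
    b gray
      d gray
      d black
      b→c: c black — skip
    b black
    m gray
      m→d: d black — skip
      n gray
        n→j: j is gray → back edge
First back edge: n → j.

n->j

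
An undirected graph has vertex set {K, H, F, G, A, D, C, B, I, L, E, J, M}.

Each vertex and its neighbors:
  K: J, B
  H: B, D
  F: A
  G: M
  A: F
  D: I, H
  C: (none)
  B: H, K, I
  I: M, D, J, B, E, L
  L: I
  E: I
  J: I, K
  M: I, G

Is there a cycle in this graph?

DFS, tracking each vertex's parent; an edge to a visited non-parent vertex closes a cycle.
Start from B:
visit B (parent –)
  visit H (parent B)
    H–B: parent, skip
    visit D (parent H)
      visit I (parent D)
        visit M (parent I)
          M–I: parent, skip
          visit G (parent M)
            G–M: parent, skip
        I–D: parent, skip
        visit J (parent I)
          J–I: parent, skip
          visit K (parent J)
            K–J: parent, skip
            K–B: B visited and ≠ parent → cycle
Cycle: B – H – D – I – J – K – B.

Yes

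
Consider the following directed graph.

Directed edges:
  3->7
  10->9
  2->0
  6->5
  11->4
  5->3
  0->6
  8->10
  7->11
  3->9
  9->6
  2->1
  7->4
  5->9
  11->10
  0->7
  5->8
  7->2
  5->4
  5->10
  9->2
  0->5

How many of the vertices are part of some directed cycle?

10

A vertex is on a directed cycle iff it belongs to a strongly connected component of size ≥ 2 (or has a self-loop).
The vertices on cycles are {0, 2, 3, 5, 6, 7, 8, 9, 10, 11} — 10 in total.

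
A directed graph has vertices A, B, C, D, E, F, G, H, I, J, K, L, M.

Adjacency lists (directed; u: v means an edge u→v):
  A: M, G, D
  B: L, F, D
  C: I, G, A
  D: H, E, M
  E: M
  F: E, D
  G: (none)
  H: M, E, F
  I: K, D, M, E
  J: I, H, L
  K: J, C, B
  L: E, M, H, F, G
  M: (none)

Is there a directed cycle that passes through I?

Yes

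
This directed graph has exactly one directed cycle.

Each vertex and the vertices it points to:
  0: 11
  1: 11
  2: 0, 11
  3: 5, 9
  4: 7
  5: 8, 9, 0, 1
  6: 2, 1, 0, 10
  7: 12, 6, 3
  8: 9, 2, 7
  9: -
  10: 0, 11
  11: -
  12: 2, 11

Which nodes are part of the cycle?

3, 5, 7, 8

DFS with gray/black marking from 7:
7 gray
  12 gray
    2 gray
      0 gray
        11 gray
        11 black
      0 black
      2→11: 11 black — skip
    2 black
    12→11: 11 black — skip
  12 black
  6 gray
    6→2: 2 black — skip
    1 gray
      1→11: 11 black — skip
    1 black
    6→0: 0 black — skip
    10 gray
      10→0: 0 black — skip
      10→11: 11 black — skip
    10 black
  6 black
  3 gray
    5 gray
      8 gray
        9 gray
        9 black
        8→2: 2 black — skip
        8→7: 7 is gray → back edge
Back edge closes the cycle 7 → 3 → 5 → 8 → 7; its vertices are {3, 5, 7, 8}.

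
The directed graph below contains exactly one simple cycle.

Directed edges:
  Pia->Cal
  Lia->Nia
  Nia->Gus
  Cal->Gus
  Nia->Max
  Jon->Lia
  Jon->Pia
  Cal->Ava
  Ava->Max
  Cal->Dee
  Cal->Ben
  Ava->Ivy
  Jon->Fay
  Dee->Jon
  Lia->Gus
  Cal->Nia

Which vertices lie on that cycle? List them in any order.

DFS with gray/black marking from Pia:
Pia gray
  Cal gray
    Dee gray
      Jon gray
        Lia gray
          Nia gray
            Max gray
            Max black
            Gus gray
            Gus black
          Nia black
          Lia→Gus: Gus black — skip
        Lia black
        Jon→Pia: Pia is gray → back edge
Back edge closes the cycle Pia → Cal → Dee → Jon → Pia; its vertices are {Cal, Dee, Jon, Pia}.

Cal, Dee, Jon, Pia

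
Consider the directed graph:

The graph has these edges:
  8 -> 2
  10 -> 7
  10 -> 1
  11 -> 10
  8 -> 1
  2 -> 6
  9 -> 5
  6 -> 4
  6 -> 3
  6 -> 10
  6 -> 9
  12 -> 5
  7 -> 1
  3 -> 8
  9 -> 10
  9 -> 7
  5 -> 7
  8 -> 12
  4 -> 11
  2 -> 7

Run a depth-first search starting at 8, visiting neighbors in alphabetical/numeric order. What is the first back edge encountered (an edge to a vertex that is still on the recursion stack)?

3->8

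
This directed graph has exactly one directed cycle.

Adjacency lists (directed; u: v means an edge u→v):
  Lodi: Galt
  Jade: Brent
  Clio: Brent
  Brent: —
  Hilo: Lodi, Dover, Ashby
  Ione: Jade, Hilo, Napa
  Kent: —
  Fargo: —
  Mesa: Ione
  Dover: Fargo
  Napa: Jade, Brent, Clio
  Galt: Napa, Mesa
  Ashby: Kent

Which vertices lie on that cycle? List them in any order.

Galt, Hilo, Ione, Lodi, Mesa

DFS with gray/black marking from Hilo:
Hilo gray
  Lodi gray
    Galt gray
      Napa gray
        Jade gray
          Brent gray
          Brent black
        Jade black
        Napa→Brent: Brent black — skip
        Clio gray
          Clio→Brent: Brent black — skip
        Clio black
      Napa black
      Mesa gray
        Ione gray
          Ione→Jade: Jade black — skip
          Ione→Hilo: Hilo is gray → back edge
Back edge closes the cycle Hilo → Lodi → Galt → Mesa → Ione → Hilo; its vertices are {Galt, Hilo, Ione, Lodi, Mesa}.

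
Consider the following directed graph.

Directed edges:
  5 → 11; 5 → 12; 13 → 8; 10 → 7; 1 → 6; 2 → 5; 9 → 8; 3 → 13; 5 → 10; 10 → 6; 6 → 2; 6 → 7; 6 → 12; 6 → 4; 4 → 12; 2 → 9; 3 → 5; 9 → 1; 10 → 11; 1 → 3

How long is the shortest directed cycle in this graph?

4

For each vertex v, BFS finds the shortest path from v back to v.
The shortest such closed walk is 1 → 6 → 2 → 9 → 1, length 4.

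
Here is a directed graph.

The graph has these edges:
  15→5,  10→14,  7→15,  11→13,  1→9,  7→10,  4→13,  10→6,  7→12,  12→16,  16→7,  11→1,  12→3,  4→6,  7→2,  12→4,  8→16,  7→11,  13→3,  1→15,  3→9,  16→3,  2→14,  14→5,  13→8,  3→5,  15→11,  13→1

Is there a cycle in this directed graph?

Yes

DFS with white/gray/black marking, starting from 3:
3 gray
  9 gray
  9 black
  5 gray
  5 black
3 black
1 gray
  15 gray
    15→5: 5 black — skip
    11 gray
      13 gray
        13→1: 1 is gray → back edge
Back edge found, so a cycle exists: 1 → 15 → 11 → 13 → 1.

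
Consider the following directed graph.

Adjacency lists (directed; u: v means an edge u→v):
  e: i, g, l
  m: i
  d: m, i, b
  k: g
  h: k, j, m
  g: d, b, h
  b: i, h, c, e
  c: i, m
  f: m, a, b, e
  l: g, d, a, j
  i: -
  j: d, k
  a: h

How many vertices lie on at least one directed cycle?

A vertex is on a directed cycle iff it belongs to a strongly connected component of size ≥ 2 (or has a self-loop).
The vertices on cycles are {a, b, d, e, g, h, j, k, l} — 9 in total.

9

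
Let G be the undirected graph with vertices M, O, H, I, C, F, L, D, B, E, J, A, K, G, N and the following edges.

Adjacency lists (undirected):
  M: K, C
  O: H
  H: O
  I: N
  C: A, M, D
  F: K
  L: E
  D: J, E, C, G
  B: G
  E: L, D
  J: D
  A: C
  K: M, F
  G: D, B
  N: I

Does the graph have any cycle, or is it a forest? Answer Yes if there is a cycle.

No

DFS, tracking each vertex's parent; an edge to a visited non-parent vertex closes a cycle.
Start from D:
visit D (parent –)
  visit J (parent D)
    J–D: parent, skip
  visit E (parent D)
    visit L (parent E)
      L–E: parent, skip
    E–D: parent, skip
  visit C (parent D)
    visit A (parent C)
      A–C: parent, skip
    visit M (parent C)
      visit K (parent M)
        K–M: parent, skip
        visit F (parent K)
          F–K: parent, skip
      M–C: parent, skip
    C–D: parent, skip
  visit G (parent D)
    G–D: parent, skip
    visit B (parent G)
      B–G: parent, skip
visit O (parent –)
  visit H (parent O)
    H–O: parent, skip
visit I (parent –)
  visit N (parent I)
    N–I: parent, skip
No non-parent visited neighbor found — the graph is a forest.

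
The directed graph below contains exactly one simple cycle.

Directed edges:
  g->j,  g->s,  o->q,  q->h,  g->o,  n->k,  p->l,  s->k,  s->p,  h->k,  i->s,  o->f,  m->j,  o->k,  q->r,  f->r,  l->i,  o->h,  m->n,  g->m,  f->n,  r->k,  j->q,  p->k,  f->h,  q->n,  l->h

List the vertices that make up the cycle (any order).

i, l, p, s

DFS with gray/black marking from s:
s gray
  k gray
  k black
  p gray
    l gray
      h gray
        h→k: k black — skip
      h black
      i gray
        i→s: s is gray → back edge
Back edge closes the cycle s → p → l → i → s; its vertices are {i, l, p, s}.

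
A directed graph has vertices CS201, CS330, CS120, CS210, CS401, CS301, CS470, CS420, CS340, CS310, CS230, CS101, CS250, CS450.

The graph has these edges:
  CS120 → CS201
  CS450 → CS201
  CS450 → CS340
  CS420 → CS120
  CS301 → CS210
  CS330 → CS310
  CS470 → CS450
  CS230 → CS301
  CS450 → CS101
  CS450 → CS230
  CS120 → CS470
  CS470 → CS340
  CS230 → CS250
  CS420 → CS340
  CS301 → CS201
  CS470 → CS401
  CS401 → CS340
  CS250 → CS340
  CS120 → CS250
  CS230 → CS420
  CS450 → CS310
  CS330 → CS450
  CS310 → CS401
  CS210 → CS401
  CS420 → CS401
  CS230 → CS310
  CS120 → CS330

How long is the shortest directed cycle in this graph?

For each vertex v, BFS finds the shortest path from v back to v.
The shortest such closed walk is CS450 → CS230 → CS420 → CS120 → CS330 → CS450, length 5.

5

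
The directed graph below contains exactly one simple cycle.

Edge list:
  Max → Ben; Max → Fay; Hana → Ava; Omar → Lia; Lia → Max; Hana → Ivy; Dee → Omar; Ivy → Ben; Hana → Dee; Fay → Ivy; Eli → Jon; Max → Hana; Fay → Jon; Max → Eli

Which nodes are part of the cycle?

Dee, Lia, Max, Hana, Omar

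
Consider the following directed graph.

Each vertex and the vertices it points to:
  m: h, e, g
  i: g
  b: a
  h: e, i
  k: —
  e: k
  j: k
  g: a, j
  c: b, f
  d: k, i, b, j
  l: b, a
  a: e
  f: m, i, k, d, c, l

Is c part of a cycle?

c is on a cycle iff c can reach itself via ≥1 edge.
c → f → c — yes.

Yes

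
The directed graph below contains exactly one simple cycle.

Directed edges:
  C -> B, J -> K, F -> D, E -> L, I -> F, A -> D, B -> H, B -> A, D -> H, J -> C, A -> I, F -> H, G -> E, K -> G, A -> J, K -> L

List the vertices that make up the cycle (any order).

A, B, C, J

DFS with gray/black marking from A:
A gray
  D gray
    H gray
    H black
  D black
  J gray
    K gray
      L gray
      L black
      G gray
        E gray
          E→L: L black — skip
        E black
      G black
    K black
    C gray
      B gray
        B→A: A is gray → back edge
Back edge closes the cycle A → J → C → B → A; its vertices are {A, B, C, J}.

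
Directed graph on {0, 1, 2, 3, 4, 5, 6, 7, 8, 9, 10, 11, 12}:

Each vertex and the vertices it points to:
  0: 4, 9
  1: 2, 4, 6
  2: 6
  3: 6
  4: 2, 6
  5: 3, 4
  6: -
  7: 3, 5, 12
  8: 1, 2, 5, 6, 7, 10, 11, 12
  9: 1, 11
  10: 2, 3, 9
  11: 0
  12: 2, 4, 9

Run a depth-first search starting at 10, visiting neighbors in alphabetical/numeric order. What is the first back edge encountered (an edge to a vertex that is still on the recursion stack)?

0->9

DFS from 10 (visiting neighbors in alphabetical/numeric order); mark gray on enter, black on exit:
10 gray
  2 gray
    6 gray
    6 black
  2 black
  3 gray
    3→6: 6 black — skip
  3 black
  9 gray
    1 gray
      1→2: 2 black — skip
      4 gray
        4→2: 2 black — skip
        4→6: 6 black — skip
      4 black
      1→6: 6 black — skip
    1 black
    11 gray
      0 gray
        0→4: 4 black — skip
        0→9: 9 is gray → back edge
First back edge: 0 → 9.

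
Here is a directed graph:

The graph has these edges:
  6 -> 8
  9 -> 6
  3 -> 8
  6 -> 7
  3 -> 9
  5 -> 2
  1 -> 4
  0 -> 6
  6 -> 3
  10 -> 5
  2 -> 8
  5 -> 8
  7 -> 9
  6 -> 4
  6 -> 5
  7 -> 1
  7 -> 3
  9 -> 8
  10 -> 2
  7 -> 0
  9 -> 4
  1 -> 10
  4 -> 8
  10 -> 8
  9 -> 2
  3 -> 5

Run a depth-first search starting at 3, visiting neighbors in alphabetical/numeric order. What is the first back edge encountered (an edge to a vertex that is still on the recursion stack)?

DFS from 3 (visiting neighbors in alphabetical/numeric order); mark gray on enter, black on exit:
3 gray
  5 gray
    2 gray
      8 gray
      8 black
    2 black
    5→8: 8 black — skip
  5 black
  3→8: 8 black — skip
  9 gray
    9→2: 2 black — skip
    4 gray
      4→8: 8 black — skip
    4 black
    6 gray
      6→3: 3 is gray → back edge
First back edge: 6 → 3.

6->3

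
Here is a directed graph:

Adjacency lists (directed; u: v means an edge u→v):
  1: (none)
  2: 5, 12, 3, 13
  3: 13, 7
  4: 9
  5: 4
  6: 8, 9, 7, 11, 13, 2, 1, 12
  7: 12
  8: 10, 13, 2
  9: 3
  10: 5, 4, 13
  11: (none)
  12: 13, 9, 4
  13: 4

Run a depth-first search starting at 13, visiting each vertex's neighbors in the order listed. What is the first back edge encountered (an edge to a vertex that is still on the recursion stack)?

DFS from 13 (visiting each vertex's neighbors in the order listed); mark gray on enter, black on exit:
13 gray
  4 gray
    9 gray
      3 gray
        3→13: 13 is gray → back edge
First back edge: 3 → 13.

3→13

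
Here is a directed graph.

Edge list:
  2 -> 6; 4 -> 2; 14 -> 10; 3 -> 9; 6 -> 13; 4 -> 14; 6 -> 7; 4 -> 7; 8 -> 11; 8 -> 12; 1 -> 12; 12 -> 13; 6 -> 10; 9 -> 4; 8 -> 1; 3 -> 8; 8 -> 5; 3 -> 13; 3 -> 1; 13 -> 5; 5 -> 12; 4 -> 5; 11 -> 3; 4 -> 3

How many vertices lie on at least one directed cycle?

A vertex is on a directed cycle iff it belongs to a strongly connected component of size ≥ 2 (or has a self-loop).
The vertices on cycles are {3, 4, 5, 8, 9, 11, 12, 13} — 8 in total.

8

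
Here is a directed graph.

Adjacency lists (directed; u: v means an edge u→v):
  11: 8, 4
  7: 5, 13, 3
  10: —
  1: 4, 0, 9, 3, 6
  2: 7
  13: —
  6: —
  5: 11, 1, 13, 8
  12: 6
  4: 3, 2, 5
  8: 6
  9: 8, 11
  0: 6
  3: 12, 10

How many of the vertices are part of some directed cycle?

A vertex is on a directed cycle iff it belongs to a strongly connected component of size ≥ 2 (or has a self-loop).
The vertices on cycles are {1, 2, 4, 5, 7, 9, 11} — 7 in total.

7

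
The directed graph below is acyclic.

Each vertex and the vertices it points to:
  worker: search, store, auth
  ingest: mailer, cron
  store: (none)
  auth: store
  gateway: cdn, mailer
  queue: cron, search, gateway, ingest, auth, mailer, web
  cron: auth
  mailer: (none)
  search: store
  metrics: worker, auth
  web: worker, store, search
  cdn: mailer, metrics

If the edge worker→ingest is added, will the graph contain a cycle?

No

Adding worker→ingest creates a cycle iff ingest can already reach worker.
Explore from ingest: no path reaches worker. The graph stays acyclic.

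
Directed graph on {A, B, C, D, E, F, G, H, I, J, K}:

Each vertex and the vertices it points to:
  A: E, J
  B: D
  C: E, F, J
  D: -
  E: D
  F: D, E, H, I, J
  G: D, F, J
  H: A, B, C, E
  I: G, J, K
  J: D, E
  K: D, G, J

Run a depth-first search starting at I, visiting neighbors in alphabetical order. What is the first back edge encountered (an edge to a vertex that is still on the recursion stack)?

DFS from I (visiting neighbors in alphabetical order); mark gray on enter, black on exit:
I gray
  G gray
    D gray
    D black
    F gray
      F→D: D black — skip
      E gray
        E→D: D black — skip
      E black
      H gray
        A gray
          A→E: E black — skip
          J gray
            J→D: D black — skip
            J→E: E black — skip
          J black
        A black
        B gray
          B→D: D black — skip
        B black
        C gray
          C→E: E black — skip
          C→F: F is gray → back edge
First back edge: C → F.

C→F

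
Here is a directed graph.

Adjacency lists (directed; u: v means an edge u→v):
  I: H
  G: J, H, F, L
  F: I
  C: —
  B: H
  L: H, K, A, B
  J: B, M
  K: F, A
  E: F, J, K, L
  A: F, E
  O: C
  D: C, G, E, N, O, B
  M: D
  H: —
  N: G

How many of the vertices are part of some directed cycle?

A vertex is on a directed cycle iff it belongs to a strongly connected component of size ≥ 2 (or has a self-loop).
The vertices on cycles are {A, D, E, G, J, K, L, M, N} — 9 in total.

9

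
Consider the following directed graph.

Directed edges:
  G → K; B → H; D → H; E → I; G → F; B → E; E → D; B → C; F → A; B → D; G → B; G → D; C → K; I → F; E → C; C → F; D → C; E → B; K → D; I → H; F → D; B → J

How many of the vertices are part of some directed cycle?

6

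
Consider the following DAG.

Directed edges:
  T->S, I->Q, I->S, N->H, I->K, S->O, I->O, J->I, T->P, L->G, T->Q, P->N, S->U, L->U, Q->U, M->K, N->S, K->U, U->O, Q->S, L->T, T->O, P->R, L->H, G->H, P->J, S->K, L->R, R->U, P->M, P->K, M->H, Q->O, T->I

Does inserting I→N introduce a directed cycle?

Adding I→N creates a cycle iff N can already reach I.
Explore from N: no path reaches I. The graph stays acyclic.

No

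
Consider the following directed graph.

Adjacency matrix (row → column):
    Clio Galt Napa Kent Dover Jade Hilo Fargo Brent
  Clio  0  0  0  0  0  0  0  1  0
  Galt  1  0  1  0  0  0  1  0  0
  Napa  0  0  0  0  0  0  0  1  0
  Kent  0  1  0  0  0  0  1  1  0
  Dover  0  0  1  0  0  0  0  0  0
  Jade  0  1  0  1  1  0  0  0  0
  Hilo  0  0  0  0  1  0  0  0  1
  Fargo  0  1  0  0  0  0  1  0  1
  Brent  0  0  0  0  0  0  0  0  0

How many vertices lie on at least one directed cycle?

A vertex is on a directed cycle iff it belongs to a strongly connected component of size ≥ 2 (or has a self-loop).
The vertices on cycles are {Clio, Galt, Hilo, Napa, Dover, Fargo} — 6 in total.

6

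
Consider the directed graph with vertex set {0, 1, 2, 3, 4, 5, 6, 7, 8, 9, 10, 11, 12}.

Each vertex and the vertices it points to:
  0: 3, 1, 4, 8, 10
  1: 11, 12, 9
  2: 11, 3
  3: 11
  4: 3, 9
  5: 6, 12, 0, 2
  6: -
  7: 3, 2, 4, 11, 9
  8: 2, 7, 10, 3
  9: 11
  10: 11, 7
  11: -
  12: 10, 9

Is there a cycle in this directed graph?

DFS with white/gray/black marking, starting from 8:
8 gray
  2 gray
    11 gray
    11 black
    3 gray
      3→11: 11 black — skip
    3 black
  2 black
  7 gray
    7→3: 3 black — skip
    7→2: 2 black — skip
    4 gray
      4→3: 3 black — skip
      9 gray
        9→11: 11 black — skip
      9 black
    4 black
    7→11: 11 black — skip
    7→9: 9 black — skip
  7 black
  10 gray
    10→11: 11 black — skip
    10→7: 7 black — skip
  10 black
  8→3: 3 black — skip
8 black
0 gray
  0→3: 3 black — skip
  1 gray
    1→11: 11 black — skip
    12 gray
      12→10: 10 black — skip
      12→9: 9 black — skip
    12 black
    1→9: 9 black — skip
  1 black
  0→4: 4 black — skip
  0→8: 8 black — skip
  0→10: 10 black — skip
0 black
5 gray
  6 gray
  6 black
  5→12: 12 black — skip
  5→0: 0 black — skip
  5→2: 2 black — skip
5 black
Every edge goes to a white or black vertex — no back edge, so the graph is acyclic.

No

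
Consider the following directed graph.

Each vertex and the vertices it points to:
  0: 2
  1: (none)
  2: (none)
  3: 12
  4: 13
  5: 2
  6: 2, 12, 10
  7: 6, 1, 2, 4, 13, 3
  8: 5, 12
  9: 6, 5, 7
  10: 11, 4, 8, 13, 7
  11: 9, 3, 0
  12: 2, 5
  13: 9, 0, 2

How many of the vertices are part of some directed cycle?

A vertex is on a directed cycle iff it belongs to a strongly connected component of size ≥ 2 (or has a self-loop).
The vertices on cycles are {4, 6, 7, 9, 10, 11, 13} — 7 in total.

7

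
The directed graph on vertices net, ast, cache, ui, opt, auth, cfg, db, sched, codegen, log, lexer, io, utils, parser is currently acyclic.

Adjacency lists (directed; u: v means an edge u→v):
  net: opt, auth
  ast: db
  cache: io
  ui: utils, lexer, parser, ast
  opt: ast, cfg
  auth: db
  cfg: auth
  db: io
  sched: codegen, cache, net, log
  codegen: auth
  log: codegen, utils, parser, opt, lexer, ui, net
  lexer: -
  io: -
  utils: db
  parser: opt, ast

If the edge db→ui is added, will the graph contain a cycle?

Yes

Adding db→ui creates a cycle iff ui can already reach db.
Path from ui: ui → utils → db.
So ui → … → db → ui is a cycle.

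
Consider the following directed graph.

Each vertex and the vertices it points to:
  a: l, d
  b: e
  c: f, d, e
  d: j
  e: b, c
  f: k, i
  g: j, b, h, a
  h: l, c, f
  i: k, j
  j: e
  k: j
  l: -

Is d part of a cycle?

d is on a cycle iff d can reach itself via ≥1 edge.
d → j → e → c → d — yes.

Yes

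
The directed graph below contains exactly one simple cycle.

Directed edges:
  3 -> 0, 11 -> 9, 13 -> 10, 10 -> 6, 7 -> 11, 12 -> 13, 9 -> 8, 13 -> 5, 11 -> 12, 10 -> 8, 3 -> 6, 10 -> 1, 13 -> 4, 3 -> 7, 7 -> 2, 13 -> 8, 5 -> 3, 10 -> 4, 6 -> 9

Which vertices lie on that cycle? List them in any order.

3, 5, 7, 11, 12, 13

DFS with gray/black marking from 13:
13 gray
  4 gray
  4 black
  5 gray
    3 gray
      7 gray
        11 gray
          9 gray
            8 gray
            8 black
          9 black
          12 gray
            12→13: 13 is gray → back edge
Back edge closes the cycle 13 → 5 → 3 → 7 → 11 → 12 → 13; its vertices are {3, 5, 7, 11, 12, 13}.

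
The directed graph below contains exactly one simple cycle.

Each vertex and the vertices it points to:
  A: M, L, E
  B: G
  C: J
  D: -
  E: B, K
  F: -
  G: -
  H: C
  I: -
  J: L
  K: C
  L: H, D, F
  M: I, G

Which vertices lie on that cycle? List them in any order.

C, H, J, L

DFS with gray/black marking from L:
L gray
  H gray
    C gray
      J gray
        J→L: L is gray → back edge
Back edge closes the cycle L → H → C → J → L; its vertices are {C, H, J, L}.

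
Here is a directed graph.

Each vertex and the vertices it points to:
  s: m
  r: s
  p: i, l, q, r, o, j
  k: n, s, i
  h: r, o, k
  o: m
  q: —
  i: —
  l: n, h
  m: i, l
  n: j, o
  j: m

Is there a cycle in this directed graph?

Yes

DFS with white/gray/black marking, starting from m:
m gray
  i gray
  i black
  l gray
    n gray
      j gray
        j→m: m is gray → back edge
Back edge found, so a cycle exists: m → l → n → j → m.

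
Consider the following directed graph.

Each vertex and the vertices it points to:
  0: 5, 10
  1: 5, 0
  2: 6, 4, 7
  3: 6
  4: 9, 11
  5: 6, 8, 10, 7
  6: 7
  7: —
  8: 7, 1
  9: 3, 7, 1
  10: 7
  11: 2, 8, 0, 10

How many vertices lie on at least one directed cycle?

A vertex is on a directed cycle iff it belongs to a strongly connected component of size ≥ 2 (or has a self-loop).
The vertices on cycles are {0, 1, 2, 4, 5, 8, 11} — 7 in total.

7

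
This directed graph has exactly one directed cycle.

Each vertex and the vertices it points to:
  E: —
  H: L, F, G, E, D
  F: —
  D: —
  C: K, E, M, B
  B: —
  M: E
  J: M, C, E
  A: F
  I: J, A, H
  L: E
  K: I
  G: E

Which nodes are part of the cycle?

C, I, J, K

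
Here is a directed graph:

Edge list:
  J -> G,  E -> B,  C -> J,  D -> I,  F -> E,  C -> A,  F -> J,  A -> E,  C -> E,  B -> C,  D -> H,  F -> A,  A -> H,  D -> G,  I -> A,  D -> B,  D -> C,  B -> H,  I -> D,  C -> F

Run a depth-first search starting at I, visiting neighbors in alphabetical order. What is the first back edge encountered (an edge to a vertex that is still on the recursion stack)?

C->A

DFS from I (visiting neighbors in alphabetical order); mark gray on enter, black on exit:
I gray
  A gray
    E gray
      B gray
        C gray
          C→A: A is gray → back edge
First back edge: C → A.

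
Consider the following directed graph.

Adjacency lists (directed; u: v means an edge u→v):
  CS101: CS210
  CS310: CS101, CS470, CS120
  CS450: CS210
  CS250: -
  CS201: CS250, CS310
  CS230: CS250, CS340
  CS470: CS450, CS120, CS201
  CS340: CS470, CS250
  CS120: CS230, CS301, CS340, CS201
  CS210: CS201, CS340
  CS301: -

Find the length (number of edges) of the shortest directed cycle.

3

For each vertex v, BFS finds the shortest path from v back to v.
The shortest such closed walk is CS310 → CS470 → CS201 → CS310, length 3.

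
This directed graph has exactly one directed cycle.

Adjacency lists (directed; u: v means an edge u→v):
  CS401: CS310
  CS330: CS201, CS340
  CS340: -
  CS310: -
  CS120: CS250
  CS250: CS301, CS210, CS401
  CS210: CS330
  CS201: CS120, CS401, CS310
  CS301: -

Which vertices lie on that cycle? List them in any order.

DFS with gray/black marking from CS210:
CS210 gray
  CS330 gray
    CS201 gray
      CS120 gray
        CS250 gray
          CS301 gray
          CS301 black
          CS250→CS210: CS210 is gray → back edge
Back edge closes the cycle CS210 → CS330 → CS201 → CS120 → CS250 → CS210; its vertices are {CS120, CS201, CS210, CS250, CS330}.

CS120, CS201, CS210, CS250, CS330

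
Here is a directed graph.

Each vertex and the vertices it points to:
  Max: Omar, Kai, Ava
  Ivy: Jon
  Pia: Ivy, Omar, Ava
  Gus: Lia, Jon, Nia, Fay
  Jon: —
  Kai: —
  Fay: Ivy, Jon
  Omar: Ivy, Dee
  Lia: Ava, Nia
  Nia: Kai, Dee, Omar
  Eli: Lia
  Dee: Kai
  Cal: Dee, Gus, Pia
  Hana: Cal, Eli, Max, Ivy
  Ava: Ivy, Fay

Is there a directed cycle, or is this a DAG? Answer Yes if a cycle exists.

DFS with white/gray/black marking, starting from Pia:
Pia gray
  Ivy gray
    Jon gray
    Jon black
  Ivy black
  Omar gray
    Omar→Ivy: Ivy black — skip
    Dee gray
      Kai gray
      Kai black
    Dee black
  Omar black
  Ava gray
    Ava→Ivy: Ivy black — skip
    Fay gray
      Fay→Ivy: Ivy black — skip
      Fay→Jon: Jon black — skip
    Fay black
  Ava black
Pia black
Max gray
  Max→Omar: Omar black — skip
  Max→Kai: Kai black — skip
  Max→Ava: Ava black — skip
Max black
Gus gray
  Lia gray
    Lia→Ava: Ava black — skip
    Nia gray
      Nia→Kai: Kai black — skip
      Nia→Dee: Dee black — skip
      Nia→Omar: Omar black — skip
    Nia black
  Lia black
  Gus→Jon: Jon black — skip
  Gus→Nia: Nia black — skip
  Gus→Fay: Fay black — skip
Gus black
Eli gray
  Eli→Lia: Lia black — skip
Eli black
Cal gray
  Cal→Dee: Dee black — skip
  Cal→Gus: Gus black — skip
  Cal→Pia: Pia black — skip
Cal black
Hana gray
  Hana→Cal: Cal black — skip
  Hana→Eli: Eli black — skip
  Hana→Max: Max black — skip
  Hana→Ivy: Ivy black — skip
Hana black
Every edge goes to a white or black vertex — no back edge, so the graph is acyclic.

No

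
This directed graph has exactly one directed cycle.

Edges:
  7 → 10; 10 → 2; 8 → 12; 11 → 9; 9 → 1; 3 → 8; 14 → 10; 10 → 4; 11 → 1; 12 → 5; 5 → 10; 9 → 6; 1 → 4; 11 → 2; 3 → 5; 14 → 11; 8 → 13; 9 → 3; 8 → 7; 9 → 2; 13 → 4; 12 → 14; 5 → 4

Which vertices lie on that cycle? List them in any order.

DFS with gray/black marking from 11:
11 gray
  9 gray
    2 gray
    2 black
    6 gray
    6 black
    1 gray
      4 gray
      4 black
    1 black
    3 gray
      5 gray
        5→4: 4 black — skip
        10 gray
          10→2: 2 black — skip
          10→4: 4 black — skip
        10 black
      5 black
      8 gray
        7 gray
          7→10: 10 black — skip
        7 black
        12 gray
          14 gray
            14→10: 10 black — skip
            14→11: 11 is gray → back edge
Back edge closes the cycle 11 → 9 → 3 → 8 → 12 → 14 → 11; its vertices are {3, 8, 9, 11, 12, 14}.

3, 8, 9, 11, 12, 14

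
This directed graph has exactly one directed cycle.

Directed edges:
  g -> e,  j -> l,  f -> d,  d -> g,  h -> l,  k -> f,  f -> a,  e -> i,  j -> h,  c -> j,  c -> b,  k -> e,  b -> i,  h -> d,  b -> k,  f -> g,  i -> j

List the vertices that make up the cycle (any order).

DFS with gray/black marking from i:
i gray
  j gray
    l gray
    l black
    h gray
      h→l: l black — skip
      d gray
        g gray
          e gray
            e→i: i is gray → back edge
Back edge closes the cycle i → j → h → d → g → e → i; its vertices are {d, e, g, h, i, j}.

d, e, g, h, i, j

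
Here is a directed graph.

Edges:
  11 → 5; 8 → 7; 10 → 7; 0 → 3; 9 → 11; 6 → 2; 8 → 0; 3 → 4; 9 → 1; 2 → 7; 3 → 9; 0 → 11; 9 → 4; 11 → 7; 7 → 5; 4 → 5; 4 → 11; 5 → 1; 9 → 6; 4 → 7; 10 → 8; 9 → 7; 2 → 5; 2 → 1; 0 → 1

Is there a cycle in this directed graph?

DFS with white/gray/black marking, starting from 11:
11 gray
  7 gray
    5 gray
      1 gray
      1 black
    5 black
  7 black
  11→5: 5 black — skip
11 black
0 gray
  3 gray
    4 gray
      4→5: 5 black — skip
      4→7: 7 black — skip
      4→11: 11 black — skip
    4 black
    9 gray
      9→11: 11 black — skip
      6 gray
        2 gray
          2→7: 7 black — skip
          2→5: 5 black — skip
          2→1: 1 black — skip
        2 black
      6 black
      9→1: 1 black — skip
      9→4: 4 black — skip
      9→7: 7 black — skip
    9 black
  3 black
  0→1: 1 black — skip
  0→11: 11 black — skip
0 black
8 gray
  8→0: 0 black — skip
  8→7: 7 black — skip
8 black
10 gray
  10→7: 7 black — skip
  10→8: 8 black — skip
10 black
Every edge goes to a white or black vertex — no back edge, so the graph is acyclic.

No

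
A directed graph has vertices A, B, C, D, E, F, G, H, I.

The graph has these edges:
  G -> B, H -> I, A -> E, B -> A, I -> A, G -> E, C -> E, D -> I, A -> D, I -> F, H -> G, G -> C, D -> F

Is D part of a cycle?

Yes

D is on a cycle iff D can reach itself via ≥1 edge.
D → I → A → D — yes.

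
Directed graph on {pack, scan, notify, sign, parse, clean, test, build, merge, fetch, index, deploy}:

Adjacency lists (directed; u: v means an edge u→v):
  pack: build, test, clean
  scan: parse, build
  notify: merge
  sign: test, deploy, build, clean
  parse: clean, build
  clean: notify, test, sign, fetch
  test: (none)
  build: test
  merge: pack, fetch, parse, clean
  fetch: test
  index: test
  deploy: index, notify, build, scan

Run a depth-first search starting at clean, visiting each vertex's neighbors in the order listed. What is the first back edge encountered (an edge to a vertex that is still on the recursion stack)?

pack->clean

DFS from clean (visiting each vertex's neighbors in the order listed); mark gray on enter, black on exit:
clean gray
  notify gray
    merge gray
      pack gray
        build gray
          test gray
          test black
        build black
        pack→test: test black — skip
        pack→clean: clean is gray → back edge
First back edge: pack → clean.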